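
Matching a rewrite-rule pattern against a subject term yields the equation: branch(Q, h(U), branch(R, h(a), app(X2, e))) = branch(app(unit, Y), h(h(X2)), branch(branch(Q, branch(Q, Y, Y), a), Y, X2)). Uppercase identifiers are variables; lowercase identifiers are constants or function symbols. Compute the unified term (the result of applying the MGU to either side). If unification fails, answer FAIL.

FAIL

Decompose branch/3: Q = app(unit, Y),  h(U) = h(h(X2)),  branch(R, h(a), app(X2, e)) = branch(branch(Q, branch(Q, Y, Y), a), Y, X2).
Bind Q := app(unit, Y); substituting into the one remaining equation that mentions Q gives: branch(R, h(a), app(X2, e)) = branch(branch(app(unit, Y), branch(app(unit, Y), Y, Y), a), Y, X2).
Decompose h/1: U = h(X2).
Bind U := h(X2); no other remaining equation mentions U.
Decompose branch/3: R = branch(app(unit, Y), branch(app(unit, Y), Y, Y), a),  h(a) = Y,  app(X2, e) = X2.
Bind R := branch(app(unit, Y), branch(app(unit, Y), Y, Y), a); no other remaining equation mentions R.
Bind Y := h(a); no other remaining equation mentions Y. Substituting into the earlier bindings gives Q := app(unit, h(a)), R := branch(app(unit, h(a)), branch(app(unit, h(a)), h(a), h(a)), a).
Occurs check fails: X2 occurs in app(X2, e); the equation X2 = app(X2, e) has no finite solution.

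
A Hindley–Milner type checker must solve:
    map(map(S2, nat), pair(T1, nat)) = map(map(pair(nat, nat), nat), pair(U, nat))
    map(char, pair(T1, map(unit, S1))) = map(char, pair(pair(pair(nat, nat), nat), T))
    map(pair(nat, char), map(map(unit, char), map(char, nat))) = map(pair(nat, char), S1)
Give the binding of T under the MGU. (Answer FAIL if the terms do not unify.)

Decompose map/2: map(S2, nat) = map(pair(nat, nat), nat),  pair(T1, nat) = pair(U, nat).
Decompose map/2: S2 = pair(nat, nat),  nat = nat.
Bind S2 := pair(nat, nat); no other remaining equation mentions S2.
Delete trivial equation nat = nat.
Decompose pair/2: T1 = U,  nat = nat.
Bind T1 := U; substituting into the one remaining equation that mentions T1 gives: map(char, pair(U, map(unit, S1))) = map(char, pair(pair(pair(nat, nat), nat), T)).
Delete trivial equation nat = nat.
Decompose map/2: char = char,  pair(U, map(unit, S1)) = pair(pair(pair(nat, nat), nat), T).
Delete trivial equation char = char.
Decompose pair/2: U = pair(pair(nat, nat), nat),  map(unit, S1) = T.
Bind U := pair(pair(nat, nat), nat); no other remaining equation mentions U. Substituting into the earlier binding gives T1 := pair(pair(nat, nat), nat).
Bind T := map(unit, S1); no other remaining equation mentions T.
Decompose map/2: pair(nat, char) = pair(nat, char),  map(map(unit, char), map(char, nat)) = S1.
Delete trivial equation pair(nat, char) = pair(nat, char).
Bind S1 := map(map(unit, char), map(char, nat)). Substituting into the earlier binding gives T := map(unit, map(map(unit, char), map(char, nat))).
MGU = { S2 := pair(nat, nat), T1 := pair(pair(nat, nat), nat), U := pair(pair(nat, nat), nat), T := map(unit, map(map(unit, char), map(char, nat))), S1 := map(map(unit, char), map(char, nat)) }, so T := map(unit, map(map(unit, char), map(char, nat))).

map(unit, map(map(unit, char), map(char, nat)))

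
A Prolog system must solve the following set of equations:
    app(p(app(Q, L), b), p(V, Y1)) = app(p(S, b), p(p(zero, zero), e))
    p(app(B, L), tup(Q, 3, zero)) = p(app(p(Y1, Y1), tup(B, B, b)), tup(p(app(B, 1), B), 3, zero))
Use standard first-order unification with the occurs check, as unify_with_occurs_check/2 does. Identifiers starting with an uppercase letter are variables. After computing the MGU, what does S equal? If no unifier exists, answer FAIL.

app(p(app(p(e, e), 1), p(e, e)), tup(p(e, e), p(e, e), b))

Decompose app/2: p(app(Q, L), b) = p(S, b),  p(V, Y1) = p(p(zero, zero), e).
Decompose p/2: app(Q, L) = S,  b = b.
Bind S := app(Q, L); no other remaining equation mentions S.
Delete trivial equation b = b.
Decompose p/2: V = p(zero, zero),  Y1 = e.
Bind V := p(zero, zero); no other remaining equation mentions V.
Bind Y1 := e; substituting into the remaining equation gives: p(app(B, L), tup(Q, 3, zero)) = p(app(p(e, e), tup(B, B, b)), tup(p(app(B, 1), B), 3, zero)).
Decompose p/2: app(B, L) = app(p(e, e), tup(B, B, b)),  tup(Q, 3, zero) = tup(p(app(B, 1), B), 3, zero).
Decompose app/2: B = p(e, e),  L = tup(B, B, b).
Bind B := p(e, e); substituting into the remaining equations gives: L = tup(p(e, e), p(e, e), b),  tup(Q, 3, zero) = tup(p(app(p(e, e), 1), p(e, e)), 3, zero).
Bind L := tup(p(e, e), p(e, e), b); no other remaining equation mentions L. Substituting into the earlier binding gives S := app(Q, tup(p(e, e), p(e, e), b)).
Decompose tup/3: Q = p(app(p(e, e), 1), p(e, e)),  3 = 3,  zero = zero.
Bind Q := p(app(p(e, e), 1), p(e, e)); no other remaining equation mentions Q. Substituting into the earlier binding gives S := app(p(app(p(e, e), 1), p(e, e)), tup(p(e, e), p(e, e), b)).
Delete trivial equation 3 = 3.
Delete trivial equation zero = zero.
MGU = { S ↦ app(p(app(p(e, e), 1), p(e, e)), tup(p(e, e), p(e, e), b)), V ↦ p(zero, zero), Y1 ↦ e, B ↦ p(e, e), L ↦ tup(p(e, e), p(e, e), b), Q ↦ p(app(p(e, e), 1), p(e, e)) }, so S ↦ app(p(app(p(e, e), 1), p(e, e)), tup(p(e, e), p(e, e), b)).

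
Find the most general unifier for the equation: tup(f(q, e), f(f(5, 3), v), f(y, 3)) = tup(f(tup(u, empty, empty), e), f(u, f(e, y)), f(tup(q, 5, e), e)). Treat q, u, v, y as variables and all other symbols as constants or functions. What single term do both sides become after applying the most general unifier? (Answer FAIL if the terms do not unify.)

FAIL

Decompose tup/3: f(q, e) = f(tup(u, empty, empty), e),  f(f(5, 3), v) = f(u, f(e, y)),  f(y, 3) = f(tup(q, 5, e), e).
Decompose f/2: q = tup(u, empty, empty),  e = e.
Bind q := tup(u, empty, empty); substituting into the one remaining equation that mentions q gives: f(y, 3) = f(tup(tup(u, empty, empty), 5, e), e).
Delete trivial equation e = e.
Decompose f/2: f(5, 3) = u,  v = f(e, y).
Bind u := f(5, 3); substituting into the one remaining equation that mentions u gives: f(y, 3) = f(tup(tup(f(5, 3), empty, empty), 5, e), e). Substituting into the earlier binding gives q := tup(f(5, 3), empty, empty).
Bind v := f(e, y); no other remaining equation mentions v.
Decompose f/2: y = tup(tup(f(5, 3), empty, empty), 5, e),  3 = e.
Bind y := tup(tup(f(5, 3), empty, empty), 5, e); no other remaining equation mentions y. Substituting into the earlier binding gives v := f(e, tup(tup(f(5, 3), empty, empty), 5, e)).
Clash: constants 3 and e differ; no unifier exists.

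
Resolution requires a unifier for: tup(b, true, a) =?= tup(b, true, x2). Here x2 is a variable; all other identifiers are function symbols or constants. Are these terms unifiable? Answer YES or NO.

Decompose tup/3: b =?= b,  true =?= true,  a =?= x2.
Delete trivial equation b =?= b.
Delete trivial equation true =?= true.
Bind x2 := a.
No equations remain and no clash or occurs-check failure arose, so a unifier exists.

YES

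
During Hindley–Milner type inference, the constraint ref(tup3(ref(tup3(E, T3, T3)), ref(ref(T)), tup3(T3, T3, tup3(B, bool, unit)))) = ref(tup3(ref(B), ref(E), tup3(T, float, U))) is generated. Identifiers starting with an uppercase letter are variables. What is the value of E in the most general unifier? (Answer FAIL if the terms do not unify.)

Decompose ref/1: tup3(ref(tup3(E, T3, T3)), ref(ref(T)), tup3(T3, T3, tup3(B, bool, unit))) = tup3(ref(B), ref(E), tup3(T, float, U)).
Decompose tup3/3: ref(tup3(E, T3, T3)) = ref(B),  ref(ref(T)) = ref(E),  tup3(T3, T3, tup3(B, bool, unit)) = tup3(T, float, U).
Decompose ref/1: tup3(E, T3, T3) = B.
Bind B := tup3(E, T3, T3); substituting into the one remaining equation that mentions B gives: tup3(T3, T3, tup3(tup3(E, T3, T3), bool, unit)) = tup3(T, float, U).
Decompose ref/1: ref(T) = E.
Bind E := ref(T); substituting into the remaining equation gives: tup3(T3, T3, tup3(tup3(ref(T), T3, T3), bool, unit)) = tup3(T, float, U). Substituting into the earlier binding gives B := tup3(ref(T), T3, T3).
Decompose tup3/3: T3 = T,  T3 = float,  tup3(tup3(ref(T), T3, T3), bool, unit) = U.
Bind T3 := T; substituting into the remaining equations gives: T = float,  tup3(tup3(ref(T), T, T), bool, unit) = U. Substituting into the earlier binding gives B := tup3(ref(T), T, T).
Bind T := float; substituting into the remaining equation gives: tup3(tup3(ref(float), float, float), bool, unit) = U. Substituting into the earlier bindings gives B := tup3(ref(float), float, float), E := ref(float), T3 := float.
Bind U := tup3(tup3(ref(float), float, float), bool, unit).
MGU = { B ↦ tup3(ref(float), float, float), E ↦ ref(float), T3 ↦ float, T ↦ float, U ↦ tup3(tup3(ref(float), float, float), bool, unit) }, so E ↦ ref(float).

ref(float)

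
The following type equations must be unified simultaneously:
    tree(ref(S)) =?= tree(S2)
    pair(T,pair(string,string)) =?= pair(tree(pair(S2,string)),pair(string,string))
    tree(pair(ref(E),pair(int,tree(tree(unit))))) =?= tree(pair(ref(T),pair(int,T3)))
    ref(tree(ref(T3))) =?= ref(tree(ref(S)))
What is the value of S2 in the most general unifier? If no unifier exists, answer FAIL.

ref(tree(tree(unit)))

Decompose tree/1: ref(S) =?= S2.
Bind S2 := ref(S); substituting into the one remaining equation that mentions S2 gives: pair(T,pair(string,string)) =?= pair(tree(pair(ref(S),string)),pair(string,string)).
Decompose pair/2: T =?= tree(pair(ref(S),string)),  pair(string,string) =?= pair(string,string).
Bind T := tree(pair(ref(S),string)); substituting into the one remaining equation that mentions T gives: tree(pair(ref(E),pair(int,tree(tree(unit))))) =?= tree(pair(ref(tree(pair(ref(S),string))),pair(int,T3))).
Delete trivial equation pair(string,string) =?= pair(string,string).
Decompose tree/1: pair(ref(E),pair(int,tree(tree(unit)))) =?= pair(ref(tree(pair(ref(S),string))),pair(int,T3)).
Decompose pair/2: ref(E) =?= ref(tree(pair(ref(S),string))),  pair(int,tree(tree(unit))) =?= pair(int,T3).
Decompose ref/1: E =?= tree(pair(ref(S),string)).
Bind E := tree(pair(ref(S),string)); no other remaining equation mentions E.
Decompose pair/2: int =?= int,  tree(tree(unit)) =?= T3.
Delete trivial equation int =?= int.
Bind T3 := tree(tree(unit)); substituting into the remaining equation gives: ref(tree(ref(tree(tree(unit))))) =?= ref(tree(ref(S))).
Decompose ref/1: tree(ref(tree(tree(unit)))) =?= tree(ref(S)).
Decompose tree/1: ref(tree(tree(unit))) =?= ref(S).
Decompose ref/1: tree(tree(unit)) =?= S.
Bind S := tree(tree(unit)). Substituting into the earlier bindings gives S2 := ref(tree(tree(unit))), T := tree(pair(ref(tree(tree(unit))),string)), E := tree(pair(ref(tree(tree(unit))),string)).
MGU = { S2 ↦ ref(tree(tree(unit))), T ↦ tree(pair(ref(tree(tree(unit))),string)), E ↦ tree(pair(ref(tree(tree(unit))),string)), T3 ↦ tree(tree(unit)), S ↦ tree(tree(unit)) }, so S2 ↦ ref(tree(tree(unit))).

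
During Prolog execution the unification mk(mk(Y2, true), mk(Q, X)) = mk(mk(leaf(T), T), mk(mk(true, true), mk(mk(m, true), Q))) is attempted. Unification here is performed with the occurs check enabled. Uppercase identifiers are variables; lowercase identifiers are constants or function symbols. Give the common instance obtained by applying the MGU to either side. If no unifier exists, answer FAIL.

Decompose mk/2: mk(Y2, true) = mk(leaf(T), T),  mk(Q, X) = mk(mk(true, true), mk(mk(m, true), Q)).
Decompose mk/2: Y2 = leaf(T),  true = T.
Bind Y2 := leaf(T); no other remaining equation mentions Y2.
Bind T := true; no other remaining equation mentions T. Substituting into the earlier binding gives Y2 := leaf(true).
Decompose mk/2: Q = mk(true, true),  X = mk(mk(m, true), Q).
Bind Q := mk(true, true); substituting into the remaining equation gives: X = mk(mk(m, true), mk(true, true)).
Bind X := mk(mk(m, true), mk(true, true)).
Applying the MGU to either side gives mk(mk(leaf(true), true), mk(mk(true, true), mk(mk(m, true), mk(true, true)))).

mk(mk(leaf(true), true), mk(mk(true, true), mk(mk(m, true), mk(true, true))))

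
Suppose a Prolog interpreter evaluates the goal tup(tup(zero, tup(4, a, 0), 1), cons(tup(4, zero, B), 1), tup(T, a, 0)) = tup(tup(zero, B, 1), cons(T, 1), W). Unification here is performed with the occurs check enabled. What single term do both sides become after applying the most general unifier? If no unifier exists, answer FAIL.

tup(tup(zero, tup(4, a, 0), 1), cons(tup(4, zero, tup(4, a, 0)), 1), tup(tup(4, zero, tup(4, a, 0)), a, 0))

Decompose tup/3: tup(zero, tup(4, a, 0), 1) = tup(zero, B, 1),  cons(tup(4, zero, B), 1) = cons(T, 1),  tup(T, a, 0) = W.
Decompose tup/3: zero = zero,  tup(4, a, 0) = B,  1 = 1.
Delete trivial equation zero = zero.
Bind B := tup(4, a, 0); substituting into the one remaining equation that mentions B gives: cons(tup(4, zero, tup(4, a, 0)), 1) = cons(T, 1).
Delete trivial equation 1 = 1.
Decompose cons/2: tup(4, zero, tup(4, a, 0)) = T,  1 = 1.
Bind T := tup(4, zero, tup(4, a, 0)); substituting into the one remaining equation that mentions T gives: tup(tup(4, zero, tup(4, a, 0)), a, 0) = W.
Delete trivial equation 1 = 1.
Bind W := tup(tup(4, zero, tup(4, a, 0)), a, 0).
Applying the MGU to either side gives tup(tup(zero, tup(4, a, 0), 1), cons(tup(4, zero, tup(4, a, 0)), 1), tup(tup(4, zero, tup(4, a, 0)), a, 0)).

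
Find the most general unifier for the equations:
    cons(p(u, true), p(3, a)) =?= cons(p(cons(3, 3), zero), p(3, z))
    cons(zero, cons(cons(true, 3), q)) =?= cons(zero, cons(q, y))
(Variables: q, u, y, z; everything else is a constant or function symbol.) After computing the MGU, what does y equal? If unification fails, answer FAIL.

Decompose cons/2: p(u, true) =?= p(cons(3, 3), zero),  p(3, a) =?= p(3, z).
Decompose p/2: u =?= cons(3, 3),  true =?= zero.
Bind u := cons(3, 3); no other remaining equation mentions u.
Clash: constants true and zero differ; no unifier exists.

FAIL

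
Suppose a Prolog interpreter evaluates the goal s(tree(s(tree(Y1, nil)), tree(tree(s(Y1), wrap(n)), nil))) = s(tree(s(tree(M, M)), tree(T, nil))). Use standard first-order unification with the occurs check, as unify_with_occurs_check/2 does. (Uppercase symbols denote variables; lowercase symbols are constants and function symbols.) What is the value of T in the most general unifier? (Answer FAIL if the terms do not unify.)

tree(s(nil), wrap(n))

Decompose s/1: tree(s(tree(Y1, nil)), tree(tree(s(Y1), wrap(n)), nil)) = tree(s(tree(M, M)), tree(T, nil)).
Decompose tree/2: s(tree(Y1, nil)) = s(tree(M, M)),  tree(tree(s(Y1), wrap(n)), nil) = tree(T, nil).
Decompose s/1: tree(Y1, nil) = tree(M, M).
Decompose tree/2: Y1 = M,  nil = M.
Bind Y1 := M; substituting into the one remaining equation that mentions Y1 gives: tree(tree(s(M), wrap(n)), nil) = tree(T, nil).
Bind M := nil; substituting into the remaining equation gives: tree(tree(s(nil), wrap(n)), nil) = tree(T, nil). Substituting into the earlier binding gives Y1 := nil.
Decompose tree/2: tree(s(nil), wrap(n)) = T,  nil = nil.
Bind T := tree(s(nil), wrap(n)); no other remaining equation mentions T.
Delete trivial equation nil = nil.
MGU = { Y1 ↦ nil, M ↦ nil, T ↦ tree(s(nil), wrap(n)) }, so T ↦ tree(s(nil), wrap(n)).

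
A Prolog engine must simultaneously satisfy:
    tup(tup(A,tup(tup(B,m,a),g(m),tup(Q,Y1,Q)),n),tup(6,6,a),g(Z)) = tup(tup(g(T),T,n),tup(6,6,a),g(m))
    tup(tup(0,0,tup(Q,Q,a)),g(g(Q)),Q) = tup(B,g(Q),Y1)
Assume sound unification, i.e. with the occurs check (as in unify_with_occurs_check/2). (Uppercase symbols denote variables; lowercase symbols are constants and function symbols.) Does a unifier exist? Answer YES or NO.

Decompose tup/3: tup(A,tup(tup(B,m,a),g(m),tup(Q,Y1,Q)),n) = tup(g(T),T,n),  tup(6,6,a) = tup(6,6,a),  g(Z) = g(m).
Decompose tup/3: A = g(T),  tup(tup(B,m,a),g(m),tup(Q,Y1,Q)) = T,  n = n.
Bind A := g(T); no other remaining equation mentions A.
Bind T := tup(tup(B,m,a),g(m),tup(Q,Y1,Q)); no other remaining equation mentions T. Substituting into the earlier binding gives A := g(tup(tup(B,m,a),g(m),tup(Q,Y1,Q))).
Delete trivial equation n = n.
Delete trivial equation tup(6,6,a) = tup(6,6,a).
Decompose g/1: Z = m.
Bind Z := m; no other remaining equation mentions Z.
Decompose tup/3: tup(0,0,tup(Q,Q,a)) = B,  g(g(Q)) = g(Q),  Q = Y1.
Bind B := tup(0,0,tup(Q,Q,a)); no other remaining equation mentions B. Substituting into the earlier bindings gives A := g(tup(tup(tup(0,0,tup(Q,Q,a)),m,a),g(m),tup(Q,Y1,Q))), T := tup(tup(tup(0,0,tup(Q,Q,a)),m,a),g(m),tup(Q,Y1,Q)).
Decompose g/1: g(Q) = Q.
Occurs check fails: Q occurs in g(Q); the equation Q = g(Q) has no finite solution.

NO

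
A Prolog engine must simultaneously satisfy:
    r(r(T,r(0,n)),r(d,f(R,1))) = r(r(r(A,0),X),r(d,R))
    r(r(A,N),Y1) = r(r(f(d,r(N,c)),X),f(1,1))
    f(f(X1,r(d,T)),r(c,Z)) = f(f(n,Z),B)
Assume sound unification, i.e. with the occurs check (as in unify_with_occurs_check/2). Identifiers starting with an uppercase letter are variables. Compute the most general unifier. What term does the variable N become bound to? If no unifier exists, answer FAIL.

Decompose r/2: r(T,r(0,n)) = r(r(A,0),X),  r(d,f(R,1)) = r(d,R).
Decompose r/2: T = r(A,0),  r(0,n) = X.
Bind T := r(A,0); substituting into the one remaining equation that mentions T gives: f(f(X1,r(d,r(A,0))),r(c,Z)) = f(f(n,Z),B).
Bind X := r(0,n); substituting into the one remaining equation that mentions X gives: r(r(A,N),Y1) = r(r(f(d,r(N,c)),r(0,n)),f(1,1)).
Decompose r/2: d = d,  f(R,1) = R.
Delete trivial equation d = d.
Occurs check fails: R occurs in f(R,1); the equation R = f(R,1) has no finite solution.

FAIL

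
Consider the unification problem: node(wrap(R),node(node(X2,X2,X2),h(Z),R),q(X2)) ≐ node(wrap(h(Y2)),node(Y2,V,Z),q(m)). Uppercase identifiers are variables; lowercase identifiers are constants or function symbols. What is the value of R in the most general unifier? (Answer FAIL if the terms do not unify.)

h(node(m,m,m))

Decompose node/3: wrap(R) ≐ wrap(h(Y2)),  node(node(X2,X2,X2),h(Z),R) ≐ node(Y2,V,Z),  q(X2) ≐ q(m).
Decompose wrap/1: R ≐ h(Y2).
Bind R := h(Y2); substituting into the one remaining equation that mentions R gives: node(node(X2,X2,X2),h(Z),h(Y2)) ≐ node(Y2,V,Z).
Decompose node/3: node(X2,X2,X2) ≐ Y2,  h(Z) ≐ V,  h(Y2) ≐ Z.
Bind Y2 := node(X2,X2,X2); substituting into the one remaining equation that mentions Y2 gives: h(node(X2,X2,X2)) ≐ Z. Substituting into the earlier binding gives R := h(node(X2,X2,X2)).
Bind V := h(Z); no other remaining equation mentions V.
Bind Z := h(node(X2,X2,X2)); no other remaining equation mentions Z. Substituting into the earlier binding gives V := h(h(node(X2,X2,X2))).
Decompose q/1: X2 ≐ m.
Bind X2 := m. Substituting into the earlier bindings gives R := h(node(m,m,m)), Y2 := node(m,m,m), V := h(h(node(m,m,m))), Z := h(node(m,m,m)).
MGU = { R -> h(node(m,m,m)), Y2 -> node(m,m,m), V -> h(h(node(m,m,m))), Z -> h(node(m,m,m)), X2 -> m }, so R -> h(node(m,m,m)).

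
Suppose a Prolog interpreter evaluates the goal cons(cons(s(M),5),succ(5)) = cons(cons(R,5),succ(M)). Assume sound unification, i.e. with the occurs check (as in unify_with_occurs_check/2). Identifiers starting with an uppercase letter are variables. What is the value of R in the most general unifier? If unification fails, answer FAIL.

s(5)

Decompose cons/2: cons(s(M),5) = cons(R,5),  succ(5) = succ(M).
Decompose cons/2: s(M) = R,  5 = 5.
Bind R := s(M); no other remaining equation mentions R.
Delete trivial equation 5 = 5.
Decompose succ/1: 5 = M.
Bind M := 5. Substituting into the earlier binding gives R := s(5).
MGU = { R = s(5), M = 5 }, so R = s(5).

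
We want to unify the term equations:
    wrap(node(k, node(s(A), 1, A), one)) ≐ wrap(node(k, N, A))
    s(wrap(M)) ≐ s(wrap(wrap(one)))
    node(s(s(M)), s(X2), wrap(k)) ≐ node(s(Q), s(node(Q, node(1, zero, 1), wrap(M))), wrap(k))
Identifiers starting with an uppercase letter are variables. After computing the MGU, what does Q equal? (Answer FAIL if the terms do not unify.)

s(wrap(one))

Decompose wrap/1: node(k, node(s(A), 1, A), one) ≐ node(k, N, A).
Decompose node/3: k ≐ k,  node(s(A), 1, A) ≐ N,  one ≐ A.
Delete trivial equation k ≐ k.
Bind N := node(s(A), 1, A); no other remaining equation mentions N.
Bind A := one; no other remaining equation mentions A. Substituting into the earlier binding gives N := node(s(one), 1, one).
Decompose s/1: wrap(M) ≐ wrap(wrap(one)).
Decompose wrap/1: M ≐ wrap(one).
Bind M := wrap(one); substituting into the remaining equation gives: node(s(s(wrap(one))), s(X2), wrap(k)) ≐ node(s(Q), s(node(Q, node(1, zero, 1), wrap(wrap(one)))), wrap(k)).
Decompose node/3: s(s(wrap(one))) ≐ s(Q),  s(X2) ≐ s(node(Q, node(1, zero, 1), wrap(wrap(one)))),  wrap(k) ≐ wrap(k).
Decompose s/1: s(wrap(one)) ≐ Q.
Bind Q := s(wrap(one)); substituting into the one remaining equation that mentions Q gives: s(X2) ≐ s(node(s(wrap(one)), node(1, zero, 1), wrap(wrap(one)))).
Decompose s/1: X2 ≐ node(s(wrap(one)), node(1, zero, 1), wrap(wrap(one))).
Bind X2 := node(s(wrap(one)), node(1, zero, 1), wrap(wrap(one))); no other remaining equation mentions X2.
Delete trivial equation wrap(k) ≐ wrap(k).
MGU = { N -> node(s(one), 1, one), A -> one, M -> wrap(one), Q -> s(wrap(one)), X2 -> node(s(wrap(one)), node(1, zero, 1), wrap(wrap(one))) }, so Q -> s(wrap(one)).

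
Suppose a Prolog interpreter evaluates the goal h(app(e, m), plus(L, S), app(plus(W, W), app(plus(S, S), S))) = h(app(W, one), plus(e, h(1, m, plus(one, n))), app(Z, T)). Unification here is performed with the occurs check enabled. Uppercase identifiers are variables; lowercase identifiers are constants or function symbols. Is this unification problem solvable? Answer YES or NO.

NO

Decompose h/3: app(e, m) = app(W, one),  plus(L, S) = plus(e, h(1, m, plus(one, n))),  app(plus(W, W), app(plus(S, S), S)) = app(Z, T).
Decompose app/2: e = W,  m = one.
Bind W := e; substituting into the one remaining equation that mentions W gives: app(plus(e, e), app(plus(S, S), S)) = app(Z, T).
Clash: constants m and one differ; no unifier exists.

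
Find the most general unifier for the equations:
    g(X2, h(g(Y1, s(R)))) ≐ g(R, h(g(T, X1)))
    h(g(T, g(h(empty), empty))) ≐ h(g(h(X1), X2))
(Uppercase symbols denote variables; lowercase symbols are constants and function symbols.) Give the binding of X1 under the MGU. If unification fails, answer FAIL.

s(g(h(empty), empty))

Decompose g/2: X2 ≐ R,  h(g(Y1, s(R))) ≐ h(g(T, X1)).
Bind X2 := R; substituting into the one remaining equation that mentions X2 gives: h(g(T, g(h(empty), empty))) ≐ h(g(h(X1), R)).
Decompose h/1: g(Y1, s(R)) ≐ g(T, X1).
Decompose g/2: Y1 ≐ T,  s(R) ≐ X1.
Bind Y1 := T; no other remaining equation mentions Y1.
Bind X1 := s(R); substituting into the remaining equation gives: h(g(T, g(h(empty), empty))) ≐ h(g(h(s(R)), R)).
Decompose h/1: g(T, g(h(empty), empty)) ≐ g(h(s(R)), R).
Decompose g/2: T ≐ h(s(R)),  g(h(empty), empty) ≐ R.
Bind T := h(s(R)); no other remaining equation mentions T. Substituting into the earlier binding gives Y1 := h(s(R)).
Bind R := g(h(empty), empty). Substituting into the earlier bindings gives X2 := g(h(empty), empty), Y1 := h(s(g(h(empty), empty))), X1 := s(g(h(empty), empty)), T := h(s(g(h(empty), empty))).
MGU = { X2 := g(h(empty), empty), Y1 := h(s(g(h(empty), empty))), X1 := s(g(h(empty), empty)), T := h(s(g(h(empty), empty))), R := g(h(empty), empty) }, so X1 := s(g(h(empty), empty)).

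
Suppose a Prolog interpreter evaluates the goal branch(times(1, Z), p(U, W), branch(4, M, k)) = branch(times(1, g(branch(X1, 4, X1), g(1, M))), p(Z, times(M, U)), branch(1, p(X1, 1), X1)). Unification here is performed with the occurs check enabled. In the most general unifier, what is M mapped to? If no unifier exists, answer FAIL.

FAIL

Decompose branch/3: times(1, Z) = times(1, g(branch(X1, 4, X1), g(1, M))),  p(U, W) = p(Z, times(M, U)),  branch(4, M, k) = branch(1, p(X1, 1), X1).
Decompose times/2: 1 = 1,  Z = g(branch(X1, 4, X1), g(1, M)).
Delete trivial equation 1 = 1.
Bind Z := g(branch(X1, 4, X1), g(1, M)); substituting into the one remaining equation that mentions Z gives: p(U, W) = p(g(branch(X1, 4, X1), g(1, M)), times(M, U)).
Decompose p/2: U = g(branch(X1, 4, X1), g(1, M)),  W = times(M, U).
Bind U := g(branch(X1, 4, X1), g(1, M)); substituting into the one remaining equation that mentions U gives: W = times(M, g(branch(X1, 4, X1), g(1, M))).
Bind W := times(M, g(branch(X1, 4, X1), g(1, M))); no other remaining equation mentions W.
Decompose branch/3: 4 = 1,  M = p(X1, 1),  k = X1.
Clash: constants 4 and 1 differ; no unifier exists.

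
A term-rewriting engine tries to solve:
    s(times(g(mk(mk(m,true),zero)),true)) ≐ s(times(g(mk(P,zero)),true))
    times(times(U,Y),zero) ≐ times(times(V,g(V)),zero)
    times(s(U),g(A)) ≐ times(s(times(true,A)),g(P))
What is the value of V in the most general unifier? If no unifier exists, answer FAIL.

times(true,mk(m,true))

Decompose s/1: times(g(mk(mk(m,true),zero)),true) ≐ times(g(mk(P,zero)),true).
Decompose times/2: g(mk(mk(m,true),zero)) ≐ g(mk(P,zero)),  true ≐ true.
Decompose g/1: mk(mk(m,true),zero) ≐ mk(P,zero).
Decompose mk/2: mk(m,true) ≐ P,  zero ≐ zero.
Bind P := mk(m,true); substituting into the one remaining equation that mentions P gives: times(s(U),g(A)) ≐ times(s(times(true,A)),g(mk(m,true))).
Delete trivial equation zero ≐ zero.
Delete trivial equation true ≐ true.
Decompose times/2: times(U,Y) ≐ times(V,g(V)),  zero ≐ zero.
Decompose times/2: U ≐ V,  Y ≐ g(V).
Bind U := V; substituting into the one remaining equation that mentions U gives: times(s(V),g(A)) ≐ times(s(times(true,A)),g(mk(m,true))).
Bind Y := g(V); no other remaining equation mentions Y.
Delete trivial equation zero ≐ zero.
Decompose times/2: s(V) ≐ s(times(true,A)),  g(A) ≐ g(mk(m,true)).
Decompose s/1: V ≐ times(true,A).
Bind V := times(true,A); no other remaining equation mentions V. Substituting into the earlier bindings gives U := times(true,A), Y := g(times(true,A)).
Decompose g/1: A ≐ mk(m,true).
Bind A := mk(m,true). Substituting into the earlier bindings gives U := times(true,mk(m,true)), Y := g(times(true,mk(m,true))), V := times(true,mk(m,true)).
MGU = { P := mk(m,true), U := times(true,mk(m,true)), Y := g(times(true,mk(m,true))), V := times(true,mk(m,true)), A := mk(m,true) }, so V := times(true,mk(m,true)).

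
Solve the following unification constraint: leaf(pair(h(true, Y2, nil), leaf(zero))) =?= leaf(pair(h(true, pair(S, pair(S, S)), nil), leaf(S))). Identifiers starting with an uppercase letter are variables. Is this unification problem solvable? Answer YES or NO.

YES

Decompose leaf/1: pair(h(true, Y2, nil), leaf(zero)) =?= pair(h(true, pair(S, pair(S, S)), nil), leaf(S)).
Decompose pair/2: h(true, Y2, nil) =?= h(true, pair(S, pair(S, S)), nil),  leaf(zero) =?= leaf(S).
Decompose h/3: true =?= true,  Y2 =?= pair(S, pair(S, S)),  nil =?= nil.
Delete trivial equation true =?= true.
Bind Y2 := pair(S, pair(S, S)); no other remaining equation mentions Y2.
Delete trivial equation nil =?= nil.
Decompose leaf/1: zero =?= S.
Bind S := zero. Substituting into the earlier binding gives Y2 := pair(zero, pair(zero, zero)).
No equations remain and no clash or occurs-check failure arose, so a unifier exists.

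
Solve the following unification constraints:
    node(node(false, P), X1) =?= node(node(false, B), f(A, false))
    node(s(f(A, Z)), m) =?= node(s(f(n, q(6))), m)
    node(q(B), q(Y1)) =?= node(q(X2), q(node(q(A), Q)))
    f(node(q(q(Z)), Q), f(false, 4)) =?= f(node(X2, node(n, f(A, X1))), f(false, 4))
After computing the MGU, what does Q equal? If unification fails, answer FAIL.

Decompose node/2: node(false, P) =?= node(false, B),  X1 =?= f(A, false).
Decompose node/2: false =?= false,  P =?= B.
Delete trivial equation false =?= false.
Bind P := B; no other remaining equation mentions P.
Bind X1 := f(A, false); substituting into the one remaining equation that mentions X1 gives: f(node(q(q(Z)), Q), f(false, 4)) =?= f(node(X2, node(n, f(A, f(A, false)))), f(false, 4)).
Decompose node/2: s(f(A, Z)) =?= s(f(n, q(6))),  m =?= m.
Decompose s/1: f(A, Z) =?= f(n, q(6)).
Decompose f/2: A =?= n,  Z =?= q(6).
Bind A := n; substituting into the 2 remaining equations that mention A gives: node(q(B), q(Y1)) =?= node(q(X2), q(node(q(n), Q))),  f(node(q(q(Z)), Q), f(false, 4)) =?= f(node(X2, node(n, f(n, f(n, false)))), f(false, 4)). Substituting into the earlier binding gives X1 := f(n, false).
Bind Z := q(6); substituting into the one remaining equation that mentions Z gives: f(node(q(q(q(6))), Q), f(false, 4)) =?= f(node(X2, node(n, f(n, f(n, false)))), f(false, 4)).
Delete trivial equation m =?= m.
Decompose node/2: q(B) =?= q(X2),  q(Y1) =?= q(node(q(n), Q)).
Decompose q/1: B =?= X2.
Bind B := X2; no other remaining equation mentions B. Substituting into the earlier binding gives P := X2.
Decompose q/1: Y1 =?= node(q(n), Q).
Bind Y1 := node(q(n), Q); no other remaining equation mentions Y1.
Decompose f/2: node(q(q(q(6))), Q) =?= node(X2, node(n, f(n, f(n, false)))),  f(false, 4) =?= f(false, 4).
Decompose node/2: q(q(q(6))) =?= X2,  Q =?= node(n, f(n, f(n, false))).
Bind X2 := q(q(q(6))); no other remaining equation mentions X2. Substituting into the earlier bindings gives P := q(q(q(6))), B := q(q(q(6))).
Bind Q := node(n, f(n, f(n, false))); no other remaining equation mentions Q. Substituting into the earlier binding gives Y1 := node(q(n), node(n, f(n, f(n, false)))).
Delete trivial equation f(false, 4) =?= f(false, 4).
MGU = { P ↦ q(q(q(6))), X1 ↦ f(n, false), A ↦ n, Z ↦ q(6), B ↦ q(q(q(6))), Y1 ↦ node(q(n), node(n, f(n, f(n, false)))), X2 ↦ q(q(q(6))), Q ↦ node(n, f(n, f(n, false))) }, so Q ↦ node(n, f(n, f(n, false))).

node(n, f(n, f(n, false)))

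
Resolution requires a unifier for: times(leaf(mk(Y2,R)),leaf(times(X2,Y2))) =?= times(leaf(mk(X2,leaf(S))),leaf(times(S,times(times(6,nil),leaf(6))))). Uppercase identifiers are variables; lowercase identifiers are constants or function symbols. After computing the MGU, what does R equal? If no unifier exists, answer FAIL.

Decompose times/2: leaf(mk(Y2,R)) =?= leaf(mk(X2,leaf(S))),  leaf(times(X2,Y2)) =?= leaf(times(S,times(times(6,nil),leaf(6)))).
Decompose leaf/1: mk(Y2,R) =?= mk(X2,leaf(S)).
Decompose mk/2: Y2 =?= X2,  R =?= leaf(S).
Bind Y2 := X2; substituting into the one remaining equation that mentions Y2 gives: leaf(times(X2,X2)) =?= leaf(times(S,times(times(6,nil),leaf(6)))).
Bind R := leaf(S); no other remaining equation mentions R.
Decompose leaf/1: times(X2,X2) =?= times(S,times(times(6,nil),leaf(6))).
Decompose times/2: X2 =?= S,  X2 =?= times(times(6,nil),leaf(6)).
Bind X2 := S; substituting into the remaining equation gives: S =?= times(times(6,nil),leaf(6)). Substituting into the earlier binding gives Y2 := S.
Bind S := times(times(6,nil),leaf(6)). Substituting into the earlier bindings gives Y2 := times(times(6,nil),leaf(6)), R := leaf(times(times(6,nil),leaf(6))), X2 := times(times(6,nil),leaf(6)).
MGU = { Y2 := times(times(6,nil),leaf(6)), R := leaf(times(times(6,nil),leaf(6))), X2 := times(times(6,nil),leaf(6)), S := times(times(6,nil),leaf(6)) }, so R := leaf(times(times(6,nil),leaf(6))).

leaf(times(times(6,nil),leaf(6)))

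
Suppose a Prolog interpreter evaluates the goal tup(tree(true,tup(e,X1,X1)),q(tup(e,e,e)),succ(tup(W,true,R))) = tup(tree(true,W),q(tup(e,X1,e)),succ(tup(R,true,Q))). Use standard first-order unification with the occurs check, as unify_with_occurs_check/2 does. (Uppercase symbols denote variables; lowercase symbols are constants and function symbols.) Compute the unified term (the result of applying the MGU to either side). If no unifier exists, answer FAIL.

Decompose tup/3: tree(true,tup(e,X1,X1)) = tree(true,W),  q(tup(e,e,e)) = q(tup(e,X1,e)),  succ(tup(W,true,R)) = succ(tup(R,true,Q)).
Decompose tree/2: true = true,  tup(e,X1,X1) = W.
Delete trivial equation true = true.
Bind W := tup(e,X1,X1); substituting into the one remaining equation that mentions W gives: succ(tup(tup(e,X1,X1),true,R)) = succ(tup(R,true,Q)).
Decompose q/1: tup(e,e,e) = tup(e,X1,e).
Decompose tup/3: e = e,  e = X1,  e = e.
Delete trivial equation e = e.
Bind X1 := e; substituting into the one remaining equation that mentions X1 gives: succ(tup(tup(e,e,e),true,R)) = succ(tup(R,true,Q)). Substituting into the earlier binding gives W := tup(e,e,e).
Delete trivial equation e = e.
Decompose succ/1: tup(tup(e,e,e),true,R) = tup(R,true,Q).
Decompose tup/3: tup(e,e,e) = R,  true = true,  R = Q.
Bind R := tup(e,e,e); substituting into the one remaining equation that mentions R gives: tup(e,e,e) = Q.
Delete trivial equation true = true.
Bind Q := tup(e,e,e).
Applying the MGU to either side gives tup(tree(true,tup(e,e,e)),q(tup(e,e,e)),succ(tup(tup(e,e,e),true,tup(e,e,e)))).

tup(tree(true,tup(e,e,e)),q(tup(e,e,e)),succ(tup(tup(e,e,e),true,tup(e,e,e))))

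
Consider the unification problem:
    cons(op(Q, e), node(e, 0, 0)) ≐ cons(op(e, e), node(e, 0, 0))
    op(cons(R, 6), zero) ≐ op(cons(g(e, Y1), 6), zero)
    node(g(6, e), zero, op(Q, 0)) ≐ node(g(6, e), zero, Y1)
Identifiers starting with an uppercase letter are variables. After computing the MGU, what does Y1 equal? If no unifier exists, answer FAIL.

op(e, 0)

Decompose cons/2: op(Q, e) ≐ op(e, e),  node(e, 0, 0) ≐ node(e, 0, 0).
Decompose op/2: Q ≐ e,  e ≐ e.
Bind Q := e; substituting into the one remaining equation that mentions Q gives: node(g(6, e), zero, op(e, 0)) ≐ node(g(6, e), zero, Y1).
Delete trivial equation e ≐ e.
Delete trivial equation node(e, 0, 0) ≐ node(e, 0, 0).
Decompose op/2: cons(R, 6) ≐ cons(g(e, Y1), 6),  zero ≐ zero.
Decompose cons/2: R ≐ g(e, Y1),  6 ≐ 6.
Bind R := g(e, Y1); no other remaining equation mentions R.
Delete trivial equation 6 ≐ 6.
Delete trivial equation zero ≐ zero.
Decompose node/3: g(6, e) ≐ g(6, e),  zero ≐ zero,  op(e, 0) ≐ Y1.
Delete trivial equation g(6, e) ≐ g(6, e).
Delete trivial equation zero ≐ zero.
Bind Y1 := op(e, 0). Substituting into the earlier binding gives R := g(e, op(e, 0)).
MGU = { Q ↦ e, R ↦ g(e, op(e, 0)), Y1 ↦ op(e, 0) }, so Y1 ↦ op(e, 0).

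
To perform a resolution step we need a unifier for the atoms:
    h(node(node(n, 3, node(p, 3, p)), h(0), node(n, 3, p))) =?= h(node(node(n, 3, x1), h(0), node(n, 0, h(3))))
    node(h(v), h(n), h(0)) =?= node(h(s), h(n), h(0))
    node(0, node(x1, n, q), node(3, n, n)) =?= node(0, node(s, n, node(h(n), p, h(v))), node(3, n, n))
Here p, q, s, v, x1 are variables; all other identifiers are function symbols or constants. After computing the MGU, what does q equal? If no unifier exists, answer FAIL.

Decompose h/1: node(node(n, 3, node(p, 3, p)), h(0), node(n, 3, p)) =?= node(node(n, 3, x1), h(0), node(n, 0, h(3))).
Decompose node/3: node(n, 3, node(p, 3, p)) =?= node(n, 3, x1),  h(0) =?= h(0),  node(n, 3, p) =?= node(n, 0, h(3)).
Decompose node/3: n =?= n,  3 =?= 3,  node(p, 3, p) =?= x1.
Delete trivial equation n =?= n.
Delete trivial equation 3 =?= 3.
Bind x1 := node(p, 3, p); substituting into the one remaining equation that mentions x1 gives: node(0, node(node(p, 3, p), n, q), node(3, n, n)) =?= node(0, node(s, n, node(h(n), p, h(v))), node(3, n, n)).
Delete trivial equation h(0) =?= h(0).
Decompose node/3: n =?= n,  3 =?= 0,  p =?= h(3).
Delete trivial equation n =?= n.
Clash: constants 3 and 0 differ; no unifier exists.

FAIL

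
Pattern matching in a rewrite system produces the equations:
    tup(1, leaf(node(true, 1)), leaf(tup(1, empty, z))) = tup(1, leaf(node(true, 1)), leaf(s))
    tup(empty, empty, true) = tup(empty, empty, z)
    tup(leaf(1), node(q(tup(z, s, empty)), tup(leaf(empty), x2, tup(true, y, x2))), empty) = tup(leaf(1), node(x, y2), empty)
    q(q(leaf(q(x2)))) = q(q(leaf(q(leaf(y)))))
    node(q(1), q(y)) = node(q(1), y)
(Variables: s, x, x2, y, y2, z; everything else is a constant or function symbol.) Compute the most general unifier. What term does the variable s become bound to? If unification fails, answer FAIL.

FAIL

Decompose tup/3: 1 = 1,  leaf(node(true, 1)) = leaf(node(true, 1)),  leaf(tup(1, empty, z)) = leaf(s).
Delete trivial equation 1 = 1.
Delete trivial equation leaf(node(true, 1)) = leaf(node(true, 1)).
Decompose leaf/1: tup(1, empty, z) = s.
Bind s := tup(1, empty, z); substituting into the one remaining equation that mentions s gives: tup(leaf(1), node(q(tup(z, tup(1, empty, z), empty)), tup(leaf(empty), x2, tup(true, y, x2))), empty) = tup(leaf(1), node(x, y2), empty).
Decompose tup/3: empty = empty,  empty = empty,  true = z.
Delete trivial equation empty = empty.
Delete trivial equation empty = empty.
Bind z := true; substituting into the one remaining equation that mentions z gives: tup(leaf(1), node(q(tup(true, tup(1, empty, true), empty)), tup(leaf(empty), x2, tup(true, y, x2))), empty) = tup(leaf(1), node(x, y2), empty). Substituting into the earlier binding gives s := tup(1, empty, true).
Decompose tup/3: leaf(1) = leaf(1),  node(q(tup(true, tup(1, empty, true), empty)), tup(leaf(empty), x2, tup(true, y, x2))) = node(x, y2),  empty = empty.
Delete trivial equation leaf(1) = leaf(1).
Decompose node/2: q(tup(true, tup(1, empty, true), empty)) = x,  tup(leaf(empty), x2, tup(true, y, x2)) = y2.
Bind x := q(tup(true, tup(1, empty, true), empty)); no other remaining equation mentions x.
Bind y2 := tup(leaf(empty), x2, tup(true, y, x2)); no other remaining equation mentions y2.
Delete trivial equation empty = empty.
Decompose q/1: q(leaf(q(x2))) = q(leaf(q(leaf(y)))).
Decompose q/1: leaf(q(x2)) = leaf(q(leaf(y))).
Decompose leaf/1: q(x2) = q(leaf(y)).
Decompose q/1: x2 = leaf(y).
Bind x2 := leaf(y); no other remaining equation mentions x2. Substituting into the earlier binding gives y2 := tup(leaf(empty), leaf(y), tup(true, y, leaf(y))).
Decompose node/2: q(1) = q(1),  q(y) = y.
Delete trivial equation q(1) = q(1).
Occurs check fails: y occurs in q(y); the equation y = q(y) has no finite solution.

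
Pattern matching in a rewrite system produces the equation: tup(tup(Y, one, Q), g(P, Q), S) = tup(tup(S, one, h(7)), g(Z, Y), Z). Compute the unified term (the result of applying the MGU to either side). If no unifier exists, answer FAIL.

Decompose tup/3: tup(Y, one, Q) = tup(S, one, h(7)),  g(P, Q) = g(Z, Y),  S = Z.
Decompose tup/3: Y = S,  one = one,  Q = h(7).
Bind Y := S; substituting into the one remaining equation that mentions Y gives: g(P, Q) = g(Z, S).
Delete trivial equation one = one.
Bind Q := h(7); substituting into the one remaining equation that mentions Q gives: g(P, h(7)) = g(Z, S).
Decompose g/2: P = Z,  h(7) = S.
Bind P := Z; no other remaining equation mentions P.
Bind S := h(7); substituting into the remaining equation gives: h(7) = Z. Substituting into the earlier binding gives Y := h(7).
Bind Z := h(7). Substituting into the earlier binding gives P := h(7).
Applying the MGU to either side gives tup(tup(h(7), one, h(7)), g(h(7), h(7)), h(7)).

tup(tup(h(7), one, h(7)), g(h(7), h(7)), h(7))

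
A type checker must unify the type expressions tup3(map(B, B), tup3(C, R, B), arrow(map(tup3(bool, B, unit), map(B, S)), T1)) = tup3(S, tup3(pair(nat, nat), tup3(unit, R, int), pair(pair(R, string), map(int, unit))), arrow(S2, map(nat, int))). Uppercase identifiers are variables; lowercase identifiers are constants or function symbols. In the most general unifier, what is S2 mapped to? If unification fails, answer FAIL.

FAIL

Decompose tup3/3: map(B, B) = S,  tup3(C, R, B) = tup3(pair(nat, nat), tup3(unit, R, int), pair(pair(R, string), map(int, unit))),  arrow(map(tup3(bool, B, unit), map(B, S)), T1) = arrow(S2, map(nat, int)).
Bind S := map(B, B); substituting into the one remaining equation that mentions S gives: arrow(map(tup3(bool, B, unit), map(B, map(B, B))), T1) = arrow(S2, map(nat, int)).
Decompose tup3/3: C = pair(nat, nat),  R = tup3(unit, R, int),  B = pair(pair(R, string), map(int, unit)).
Bind C := pair(nat, nat); no other remaining equation mentions C.
Occurs check fails: R occurs in tup3(unit, R, int); the equation R = tup3(unit, R, int) has no finite solution.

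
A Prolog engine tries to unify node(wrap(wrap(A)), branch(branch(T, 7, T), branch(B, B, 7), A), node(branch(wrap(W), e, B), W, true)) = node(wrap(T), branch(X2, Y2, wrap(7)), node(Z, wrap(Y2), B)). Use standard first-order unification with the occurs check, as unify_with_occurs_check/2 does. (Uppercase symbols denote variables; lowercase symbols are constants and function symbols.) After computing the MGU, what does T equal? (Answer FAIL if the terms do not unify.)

wrap(wrap(7))

Decompose node/3: wrap(wrap(A)) = wrap(T),  branch(branch(T, 7, T), branch(B, B, 7), A) = branch(X2, Y2, wrap(7)),  node(branch(wrap(W), e, B), W, true) = node(Z, wrap(Y2), B).
Decompose wrap/1: wrap(A) = T.
Bind T := wrap(A); substituting into the one remaining equation that mentions T gives: branch(branch(wrap(A), 7, wrap(A)), branch(B, B, 7), A) = branch(X2, Y2, wrap(7)).
Decompose branch/3: branch(wrap(A), 7, wrap(A)) = X2,  branch(B, B, 7) = Y2,  A = wrap(7).
Bind X2 := branch(wrap(A), 7, wrap(A)); no other remaining equation mentions X2.
Bind Y2 := branch(B, B, 7); substituting into the one remaining equation that mentions Y2 gives: node(branch(wrap(W), e, B), W, true) = node(Z, wrap(branch(B, B, 7)), B).
Bind A := wrap(7); no other remaining equation mentions A. Substituting into the earlier bindings gives T := wrap(wrap(7)), X2 := branch(wrap(wrap(7)), 7, wrap(wrap(7))).
Decompose node/3: branch(wrap(W), e, B) = Z,  W = wrap(branch(B, B, 7)),  true = B.
Bind Z := branch(wrap(W), e, B); no other remaining equation mentions Z.
Bind W := wrap(branch(B, B, 7)); no other remaining equation mentions W. Substituting into the earlier binding gives Z := branch(wrap(wrap(branch(B, B, 7))), e, B).
Bind B := true. Substituting into the earlier bindings gives Y2 := branch(true, true, 7), Z := branch(wrap(wrap(branch(true, true, 7))), e, true), W := wrap(branch(true, true, 7)).
MGU = { T ↦ wrap(wrap(7)), X2 ↦ branch(wrap(wrap(7)), 7, wrap(wrap(7))), Y2 ↦ branch(true, true, 7), A ↦ wrap(7), Z ↦ branch(wrap(wrap(branch(true, true, 7))), e, true), W ↦ wrap(branch(true, true, 7)), B ↦ true }, so T ↦ wrap(wrap(7)).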